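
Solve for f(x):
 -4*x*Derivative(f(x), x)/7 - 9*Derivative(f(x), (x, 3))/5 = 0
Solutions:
 f(x) = C1 + Integral(C2*airyai(-2940^(1/3)*x/21) + C3*airybi(-2940^(1/3)*x/21), x)


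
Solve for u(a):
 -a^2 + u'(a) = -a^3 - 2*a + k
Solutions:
 u(a) = C1 - a^4/4 + a^3/3 - a^2 + a*k


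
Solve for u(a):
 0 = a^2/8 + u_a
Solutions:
 u(a) = C1 - a^3/24


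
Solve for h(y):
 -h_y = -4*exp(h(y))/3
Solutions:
 h(y) = log(-1/(C1 + 4*y)) + log(3)


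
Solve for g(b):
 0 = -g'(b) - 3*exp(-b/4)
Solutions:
 g(b) = C1 + 12*exp(-b/4)


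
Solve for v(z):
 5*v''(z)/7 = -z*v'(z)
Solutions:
 v(z) = C1 + C2*erf(sqrt(70)*z/10)


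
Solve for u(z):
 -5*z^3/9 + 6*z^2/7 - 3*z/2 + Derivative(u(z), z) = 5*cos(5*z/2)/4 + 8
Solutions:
 u(z) = C1 + 5*z^4/36 - 2*z^3/7 + 3*z^2/4 + 8*z + sin(5*z/2)/2


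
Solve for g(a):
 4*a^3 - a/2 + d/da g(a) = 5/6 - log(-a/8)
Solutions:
 g(a) = C1 - a^4 + a^2/4 - a*log(-a) + a*(11/6 + 3*log(2))


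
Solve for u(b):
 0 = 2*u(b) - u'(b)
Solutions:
 u(b) = C1*exp(2*b)


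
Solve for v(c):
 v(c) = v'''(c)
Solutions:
 v(c) = C3*exp(c) + (C1*sin(sqrt(3)*c/2) + C2*cos(sqrt(3)*c/2))*exp(-c/2)


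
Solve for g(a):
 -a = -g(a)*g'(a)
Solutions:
 g(a) = -sqrt(C1 + a^2)
 g(a) = sqrt(C1 + a^2)


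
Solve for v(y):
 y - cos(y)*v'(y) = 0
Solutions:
 v(y) = C1 + Integral(y/cos(y), y)


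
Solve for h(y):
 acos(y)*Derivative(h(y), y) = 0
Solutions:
 h(y) = C1


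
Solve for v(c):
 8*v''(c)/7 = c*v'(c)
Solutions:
 v(c) = C1 + C2*erfi(sqrt(7)*c/4)


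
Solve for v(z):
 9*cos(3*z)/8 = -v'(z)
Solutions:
 v(z) = C1 - 3*sin(3*z)/8


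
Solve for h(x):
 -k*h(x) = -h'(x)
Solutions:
 h(x) = C1*exp(k*x)


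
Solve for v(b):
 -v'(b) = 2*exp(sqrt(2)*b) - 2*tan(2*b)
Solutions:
 v(b) = C1 - sqrt(2)*exp(sqrt(2)*b) - log(cos(2*b))


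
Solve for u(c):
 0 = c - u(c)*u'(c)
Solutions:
 u(c) = -sqrt(C1 + c^2)
 u(c) = sqrt(C1 + c^2)


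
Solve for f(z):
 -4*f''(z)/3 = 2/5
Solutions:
 f(z) = C1 + C2*z - 3*z^2/20


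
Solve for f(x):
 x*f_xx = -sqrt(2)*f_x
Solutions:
 f(x) = C1 + C2*x^(1 - sqrt(2))


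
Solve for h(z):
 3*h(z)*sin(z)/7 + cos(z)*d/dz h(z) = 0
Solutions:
 h(z) = C1*cos(z)^(3/7)


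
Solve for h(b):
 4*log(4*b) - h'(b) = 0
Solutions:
 h(b) = C1 + 4*b*log(b) - 4*b + b*log(256)


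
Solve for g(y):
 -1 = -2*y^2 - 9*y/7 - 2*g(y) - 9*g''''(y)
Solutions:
 g(y) = -y^2 - 9*y/14 + (C1*sin(2^(3/4)*sqrt(3)*y/6) + C2*cos(2^(3/4)*sqrt(3)*y/6))*exp(-2^(3/4)*sqrt(3)*y/6) + (C3*sin(2^(3/4)*sqrt(3)*y/6) + C4*cos(2^(3/4)*sqrt(3)*y/6))*exp(2^(3/4)*sqrt(3)*y/6) + 1/2


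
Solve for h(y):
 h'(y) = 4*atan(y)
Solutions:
 h(y) = C1 + 4*y*atan(y) - 2*log(y^2 + 1)


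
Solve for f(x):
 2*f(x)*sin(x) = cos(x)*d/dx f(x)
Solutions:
 f(x) = C1/cos(x)^2


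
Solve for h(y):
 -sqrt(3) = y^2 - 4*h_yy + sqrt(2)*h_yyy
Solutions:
 h(y) = C1 + C2*y + C3*exp(2*sqrt(2)*y) + y^4/48 + sqrt(2)*y^3/48 + y^2*(1 + 4*sqrt(3))/32


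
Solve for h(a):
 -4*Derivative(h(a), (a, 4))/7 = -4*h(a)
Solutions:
 h(a) = C1*exp(-7^(1/4)*a) + C2*exp(7^(1/4)*a) + C3*sin(7^(1/4)*a) + C4*cos(7^(1/4)*a)


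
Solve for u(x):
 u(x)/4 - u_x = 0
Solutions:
 u(x) = C1*exp(x/4)


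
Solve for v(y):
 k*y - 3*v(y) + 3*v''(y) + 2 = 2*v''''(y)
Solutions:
 v(y) = k*y/3 + (C1*sin(2^(3/4)*3^(1/4)*y*sin(atan(sqrt(15)/3)/2)/2) + C2*cos(2^(3/4)*3^(1/4)*y*sin(atan(sqrt(15)/3)/2)/2))*exp(-2^(3/4)*3^(1/4)*y*cos(atan(sqrt(15)/3)/2)/2) + (C3*sin(2^(3/4)*3^(1/4)*y*sin(atan(sqrt(15)/3)/2)/2) + C4*cos(2^(3/4)*3^(1/4)*y*sin(atan(sqrt(15)/3)/2)/2))*exp(2^(3/4)*3^(1/4)*y*cos(atan(sqrt(15)/3)/2)/2) + 2/3


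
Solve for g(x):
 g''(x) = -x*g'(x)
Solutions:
 g(x) = C1 + C2*erf(sqrt(2)*x/2)


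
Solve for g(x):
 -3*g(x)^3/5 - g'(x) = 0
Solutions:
 g(x) = -sqrt(10)*sqrt(-1/(C1 - 3*x))/2
 g(x) = sqrt(10)*sqrt(-1/(C1 - 3*x))/2


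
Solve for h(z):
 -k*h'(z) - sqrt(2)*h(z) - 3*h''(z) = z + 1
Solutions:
 h(z) = C1*exp(z*(-k + sqrt(k^2 - 12*sqrt(2)))/6) + C2*exp(-z*(k + sqrt(k^2 - 12*sqrt(2)))/6) + k/2 - sqrt(2)*z/2 - sqrt(2)/2


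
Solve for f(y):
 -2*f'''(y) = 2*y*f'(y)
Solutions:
 f(y) = C1 + Integral(C2*airyai(-y) + C3*airybi(-y), y)


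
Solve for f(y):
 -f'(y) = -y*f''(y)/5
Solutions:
 f(y) = C1 + C2*y^6


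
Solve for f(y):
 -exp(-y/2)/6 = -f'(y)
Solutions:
 f(y) = C1 - exp(-y/2)/3


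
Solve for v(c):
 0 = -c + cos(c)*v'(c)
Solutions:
 v(c) = C1 + Integral(c/cos(c), c)


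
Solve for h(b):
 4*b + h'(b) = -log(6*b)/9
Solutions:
 h(b) = C1 - 2*b^2 - b*log(b)/9 - b*log(6)/9 + b/9


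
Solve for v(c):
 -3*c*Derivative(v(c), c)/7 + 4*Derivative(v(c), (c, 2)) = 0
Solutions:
 v(c) = C1 + C2*erfi(sqrt(42)*c/28)


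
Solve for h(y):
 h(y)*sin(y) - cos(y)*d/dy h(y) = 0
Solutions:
 h(y) = C1/cos(y)


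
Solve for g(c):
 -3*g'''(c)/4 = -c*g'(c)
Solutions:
 g(c) = C1 + Integral(C2*airyai(6^(2/3)*c/3) + C3*airybi(6^(2/3)*c/3), c)


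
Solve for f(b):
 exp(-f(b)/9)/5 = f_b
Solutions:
 f(b) = 9*log(C1 + b/45)


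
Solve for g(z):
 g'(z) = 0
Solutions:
 g(z) = C1


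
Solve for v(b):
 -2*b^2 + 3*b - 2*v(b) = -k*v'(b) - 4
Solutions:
 v(b) = C1*exp(2*b/k) - b^2 - b*k + 3*b/2 - k^2/2 + 3*k/4 + 2


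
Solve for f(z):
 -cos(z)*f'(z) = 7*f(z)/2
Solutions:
 f(z) = C1*(sin(z) - 1)^(7/4)/(sin(z) + 1)^(7/4)


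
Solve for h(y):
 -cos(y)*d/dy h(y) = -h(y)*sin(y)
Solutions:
 h(y) = C1/cos(y)


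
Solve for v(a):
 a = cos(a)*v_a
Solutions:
 v(a) = C1 + Integral(a/cos(a), a)


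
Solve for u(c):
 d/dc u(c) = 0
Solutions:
 u(c) = C1


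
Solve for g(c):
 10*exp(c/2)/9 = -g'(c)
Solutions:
 g(c) = C1 - 20*exp(c/2)/9


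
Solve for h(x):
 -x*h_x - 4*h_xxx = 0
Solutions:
 h(x) = C1 + Integral(C2*airyai(-2^(1/3)*x/2) + C3*airybi(-2^(1/3)*x/2), x)


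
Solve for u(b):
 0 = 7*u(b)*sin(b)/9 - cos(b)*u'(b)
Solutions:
 u(b) = C1/cos(b)^(7/9)


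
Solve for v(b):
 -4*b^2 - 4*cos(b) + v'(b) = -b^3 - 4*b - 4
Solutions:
 v(b) = C1 - b^4/4 + 4*b^3/3 - 2*b^2 - 4*b + 4*sin(b)


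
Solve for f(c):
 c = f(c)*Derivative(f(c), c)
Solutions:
 f(c) = -sqrt(C1 + c^2)
 f(c) = sqrt(C1 + c^2)


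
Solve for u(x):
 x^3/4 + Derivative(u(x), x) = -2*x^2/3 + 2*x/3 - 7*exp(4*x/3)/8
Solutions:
 u(x) = C1 - x^4/16 - 2*x^3/9 + x^2/3 - 21*exp(4*x/3)/32


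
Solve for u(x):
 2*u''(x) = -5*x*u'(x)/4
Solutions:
 u(x) = C1 + C2*erf(sqrt(5)*x/4)


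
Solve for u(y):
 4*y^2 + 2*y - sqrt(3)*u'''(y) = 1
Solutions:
 u(y) = C1 + C2*y + C3*y^2 + sqrt(3)*y^5/45 + sqrt(3)*y^4/36 - sqrt(3)*y^3/18


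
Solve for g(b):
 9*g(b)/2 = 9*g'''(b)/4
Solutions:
 g(b) = C3*exp(2^(1/3)*b) + (C1*sin(2^(1/3)*sqrt(3)*b/2) + C2*cos(2^(1/3)*sqrt(3)*b/2))*exp(-2^(1/3)*b/2)


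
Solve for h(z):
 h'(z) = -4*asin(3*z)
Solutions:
 h(z) = C1 - 4*z*asin(3*z) - 4*sqrt(1 - 9*z^2)/3


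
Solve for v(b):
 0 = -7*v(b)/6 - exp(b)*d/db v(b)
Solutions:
 v(b) = C1*exp(7*exp(-b)/6)


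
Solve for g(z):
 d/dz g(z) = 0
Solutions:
 g(z) = C1


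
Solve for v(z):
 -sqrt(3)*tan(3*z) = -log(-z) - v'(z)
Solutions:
 v(z) = C1 - z*log(-z) + z - sqrt(3)*log(cos(3*z))/3


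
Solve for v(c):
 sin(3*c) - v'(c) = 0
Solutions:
 v(c) = C1 - cos(3*c)/3


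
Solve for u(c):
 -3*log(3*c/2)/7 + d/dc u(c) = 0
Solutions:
 u(c) = C1 + 3*c*log(c)/7 - 3*c/7 - 3*c*log(2)/7 + 3*c*log(3)/7


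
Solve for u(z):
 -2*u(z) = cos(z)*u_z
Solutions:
 u(z) = C1*(sin(z) - 1)/(sin(z) + 1)


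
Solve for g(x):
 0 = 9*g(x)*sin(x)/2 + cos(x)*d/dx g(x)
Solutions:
 g(x) = C1*cos(x)^(9/2)


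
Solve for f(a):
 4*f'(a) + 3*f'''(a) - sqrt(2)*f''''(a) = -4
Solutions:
 f(a) = C1 + C2*exp(a*(-2*(sqrt(3) + 5*sqrt(2)/4)^(1/3) - 1/(sqrt(3) + 5*sqrt(2)/4)^(1/3) + 2*sqrt(2))/4)*sin(sqrt(3)*a*(-2*(sqrt(3) + 5*sqrt(2)/4)^(1/3) + (sqrt(3) + 5*sqrt(2)/4)^(-1/3))/4) + C3*exp(a*(-2*(sqrt(3) + 5*sqrt(2)/4)^(1/3) - 1/(sqrt(3) + 5*sqrt(2)/4)^(1/3) + 2*sqrt(2))/4)*cos(sqrt(3)*a*(-2*(sqrt(3) + 5*sqrt(2)/4)^(1/3) + (sqrt(3) + 5*sqrt(2)/4)^(-1/3))/4) + C4*exp(a*(1/(2*(sqrt(3) + 5*sqrt(2)/4)^(1/3)) + sqrt(2)/2 + (sqrt(3) + 5*sqrt(2)/4)^(1/3))) - a


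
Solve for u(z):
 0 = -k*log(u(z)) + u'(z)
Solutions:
 li(u(z)) = C1 + k*z


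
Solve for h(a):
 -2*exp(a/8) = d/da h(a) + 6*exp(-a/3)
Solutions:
 h(a) = C1 - 16*exp(a/8) + 18*exp(-a/3)


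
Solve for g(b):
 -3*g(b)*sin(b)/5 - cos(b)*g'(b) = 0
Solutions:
 g(b) = C1*cos(b)^(3/5)


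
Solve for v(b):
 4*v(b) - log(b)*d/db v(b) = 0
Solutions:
 v(b) = C1*exp(4*li(b))


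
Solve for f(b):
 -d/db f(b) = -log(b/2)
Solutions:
 f(b) = C1 + b*log(b) - b - b*log(2)


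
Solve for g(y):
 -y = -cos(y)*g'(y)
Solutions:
 g(y) = C1 + Integral(y/cos(y), y)


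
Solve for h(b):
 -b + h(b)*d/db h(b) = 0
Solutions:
 h(b) = -sqrt(C1 + b^2)
 h(b) = sqrt(C1 + b^2)


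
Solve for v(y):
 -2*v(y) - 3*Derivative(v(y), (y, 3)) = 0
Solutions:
 v(y) = C3*exp(-2^(1/3)*3^(2/3)*y/3) + (C1*sin(2^(1/3)*3^(1/6)*y/2) + C2*cos(2^(1/3)*3^(1/6)*y/2))*exp(2^(1/3)*3^(2/3)*y/6)


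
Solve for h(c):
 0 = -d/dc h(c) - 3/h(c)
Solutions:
 h(c) = -sqrt(C1 - 6*c)
 h(c) = sqrt(C1 - 6*c)


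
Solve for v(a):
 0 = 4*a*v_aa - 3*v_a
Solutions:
 v(a) = C1 + C2*a^(7/4)


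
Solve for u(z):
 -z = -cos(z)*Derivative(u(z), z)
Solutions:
 u(z) = C1 + Integral(z/cos(z), z)


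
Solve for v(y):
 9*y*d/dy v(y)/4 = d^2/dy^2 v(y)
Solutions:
 v(y) = C1 + C2*erfi(3*sqrt(2)*y/4)


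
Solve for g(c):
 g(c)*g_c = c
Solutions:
 g(c) = -sqrt(C1 + c^2)
 g(c) = sqrt(C1 + c^2)


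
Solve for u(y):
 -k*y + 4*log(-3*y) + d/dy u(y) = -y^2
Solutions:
 u(y) = C1 + k*y^2/2 - y^3/3 - 4*y*log(-y) + 4*y*(1 - log(3))


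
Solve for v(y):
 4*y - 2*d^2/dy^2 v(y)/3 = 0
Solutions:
 v(y) = C1 + C2*y + y^3


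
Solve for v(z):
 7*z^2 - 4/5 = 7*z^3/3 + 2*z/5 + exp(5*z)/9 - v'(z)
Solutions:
 v(z) = C1 + 7*z^4/12 - 7*z^3/3 + z^2/5 + 4*z/5 + exp(5*z)/45


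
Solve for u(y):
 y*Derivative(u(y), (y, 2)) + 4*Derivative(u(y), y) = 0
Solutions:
 u(y) = C1 + C2/y^3


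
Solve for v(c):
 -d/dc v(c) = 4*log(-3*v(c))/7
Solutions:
 7*Integral(1/(log(-_y) + log(3)), (_y, v(c)))/4 = C1 - c


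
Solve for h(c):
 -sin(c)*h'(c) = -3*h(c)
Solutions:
 h(c) = C1*(cos(c) - 1)^(3/2)/(cos(c) + 1)^(3/2)


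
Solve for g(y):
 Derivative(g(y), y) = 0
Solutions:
 g(y) = C1


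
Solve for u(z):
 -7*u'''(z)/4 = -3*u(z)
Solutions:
 u(z) = C3*exp(12^(1/3)*7^(2/3)*z/7) + (C1*sin(14^(2/3)*3^(5/6)*z/14) + C2*cos(14^(2/3)*3^(5/6)*z/14))*exp(-12^(1/3)*7^(2/3)*z/14)


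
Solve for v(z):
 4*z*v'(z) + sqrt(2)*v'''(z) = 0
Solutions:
 v(z) = C1 + Integral(C2*airyai(-sqrt(2)*z) + C3*airybi(-sqrt(2)*z), z)


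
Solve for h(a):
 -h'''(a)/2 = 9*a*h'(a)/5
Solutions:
 h(a) = C1 + Integral(C2*airyai(-18^(1/3)*5^(2/3)*a/5) + C3*airybi(-18^(1/3)*5^(2/3)*a/5), a)


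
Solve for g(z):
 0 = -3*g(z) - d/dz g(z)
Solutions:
 g(z) = C1*exp(-3*z)


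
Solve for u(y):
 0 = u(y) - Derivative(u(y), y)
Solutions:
 u(y) = C1*exp(y)


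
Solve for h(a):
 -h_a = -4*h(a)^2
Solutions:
 h(a) = -1/(C1 + 4*a)


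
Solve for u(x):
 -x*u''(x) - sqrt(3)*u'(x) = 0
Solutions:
 u(x) = C1 + C2*x^(1 - sqrt(3))


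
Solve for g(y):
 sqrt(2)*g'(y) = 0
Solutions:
 g(y) = C1


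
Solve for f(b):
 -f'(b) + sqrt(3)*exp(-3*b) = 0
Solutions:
 f(b) = C1 - sqrt(3)*exp(-3*b)/3


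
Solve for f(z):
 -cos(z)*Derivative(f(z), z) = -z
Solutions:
 f(z) = C1 + Integral(z/cos(z), z)


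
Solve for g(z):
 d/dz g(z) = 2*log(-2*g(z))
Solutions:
 -Integral(1/(log(-_y) + log(2)), (_y, g(z)))/2 = C1 - z


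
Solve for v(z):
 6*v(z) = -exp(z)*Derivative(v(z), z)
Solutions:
 v(z) = C1*exp(6*exp(-z))


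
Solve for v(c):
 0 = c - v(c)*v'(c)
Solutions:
 v(c) = -sqrt(C1 + c^2)
 v(c) = sqrt(C1 + c^2)


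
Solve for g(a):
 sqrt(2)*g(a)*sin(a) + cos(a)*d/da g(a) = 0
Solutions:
 g(a) = C1*cos(a)^(sqrt(2))


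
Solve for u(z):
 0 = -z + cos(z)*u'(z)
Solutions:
 u(z) = C1 + Integral(z/cos(z), z)


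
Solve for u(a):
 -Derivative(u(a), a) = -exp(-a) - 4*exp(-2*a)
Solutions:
 u(a) = C1 - exp(-a) - 2*exp(-2*a)


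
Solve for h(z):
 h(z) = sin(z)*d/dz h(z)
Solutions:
 h(z) = C1*sqrt(cos(z) - 1)/sqrt(cos(z) + 1)


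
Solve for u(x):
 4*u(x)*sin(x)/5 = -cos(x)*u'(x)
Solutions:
 u(x) = C1*cos(x)^(4/5)


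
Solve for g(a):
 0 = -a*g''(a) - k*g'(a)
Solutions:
 g(a) = C1 + a^(1 - re(k))*(C2*sin(log(a)*Abs(im(k))) + C3*cos(log(a)*im(k)))


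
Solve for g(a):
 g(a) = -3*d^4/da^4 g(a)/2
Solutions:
 g(a) = (C1*sin(6^(3/4)*a/6) + C2*cos(6^(3/4)*a/6))*exp(-6^(3/4)*a/6) + (C3*sin(6^(3/4)*a/6) + C4*cos(6^(3/4)*a/6))*exp(6^(3/4)*a/6)


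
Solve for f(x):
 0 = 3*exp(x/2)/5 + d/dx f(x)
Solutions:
 f(x) = C1 - 6*exp(x/2)/5


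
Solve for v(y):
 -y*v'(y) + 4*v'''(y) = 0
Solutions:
 v(y) = C1 + Integral(C2*airyai(2^(1/3)*y/2) + C3*airybi(2^(1/3)*y/2), y)


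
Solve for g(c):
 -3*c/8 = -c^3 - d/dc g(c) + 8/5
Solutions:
 g(c) = C1 - c^4/4 + 3*c^2/16 + 8*c/5


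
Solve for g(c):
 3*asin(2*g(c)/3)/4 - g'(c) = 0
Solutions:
 Integral(1/asin(2*_y/3), (_y, g(c))) = C1 + 3*c/4


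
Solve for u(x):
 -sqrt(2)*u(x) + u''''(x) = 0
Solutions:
 u(x) = C1*exp(-2^(1/8)*x) + C2*exp(2^(1/8)*x) + C3*sin(2^(1/8)*x) + C4*cos(2^(1/8)*x)


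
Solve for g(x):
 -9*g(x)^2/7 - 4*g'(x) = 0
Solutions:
 g(x) = 28/(C1 + 9*x)


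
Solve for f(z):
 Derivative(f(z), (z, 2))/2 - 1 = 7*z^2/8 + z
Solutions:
 f(z) = C1 + C2*z + 7*z^4/48 + z^3/3 + z^2


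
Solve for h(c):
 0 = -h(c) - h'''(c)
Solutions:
 h(c) = C3*exp(-c) + (C1*sin(sqrt(3)*c/2) + C2*cos(sqrt(3)*c/2))*exp(c/2)


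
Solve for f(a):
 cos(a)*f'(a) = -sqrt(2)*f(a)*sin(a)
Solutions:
 f(a) = C1*cos(a)^(sqrt(2))


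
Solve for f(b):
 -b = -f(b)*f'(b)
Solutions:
 f(b) = -sqrt(C1 + b^2)
 f(b) = sqrt(C1 + b^2)


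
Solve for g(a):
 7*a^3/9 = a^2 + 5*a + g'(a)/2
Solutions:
 g(a) = C1 + 7*a^4/18 - 2*a^3/3 - 5*a^2


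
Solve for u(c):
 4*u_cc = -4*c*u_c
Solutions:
 u(c) = C1 + C2*erf(sqrt(2)*c/2)


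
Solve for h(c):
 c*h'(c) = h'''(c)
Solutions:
 h(c) = C1 + Integral(C2*airyai(c) + C3*airybi(c), c)


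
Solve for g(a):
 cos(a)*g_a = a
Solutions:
 g(a) = C1 + Integral(a/cos(a), a)


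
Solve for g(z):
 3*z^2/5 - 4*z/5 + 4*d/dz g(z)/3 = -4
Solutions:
 g(z) = C1 - 3*z^3/20 + 3*z^2/10 - 3*z


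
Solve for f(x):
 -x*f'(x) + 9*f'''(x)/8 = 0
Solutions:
 f(x) = C1 + Integral(C2*airyai(2*3^(1/3)*x/3) + C3*airybi(2*3^(1/3)*x/3), x)


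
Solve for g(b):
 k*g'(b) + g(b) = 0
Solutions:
 g(b) = C1*exp(-b/k)


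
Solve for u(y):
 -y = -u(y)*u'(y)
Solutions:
 u(y) = -sqrt(C1 + y^2)
 u(y) = sqrt(C1 + y^2)


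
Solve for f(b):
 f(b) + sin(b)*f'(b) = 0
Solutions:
 f(b) = C1*sqrt(cos(b) + 1)/sqrt(cos(b) - 1)


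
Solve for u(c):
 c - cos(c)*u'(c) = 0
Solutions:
 u(c) = C1 + Integral(c/cos(c), c)


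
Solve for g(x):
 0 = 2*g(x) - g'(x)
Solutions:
 g(x) = C1*exp(2*x)


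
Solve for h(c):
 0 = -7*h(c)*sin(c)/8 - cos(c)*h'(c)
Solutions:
 h(c) = C1*cos(c)^(7/8)


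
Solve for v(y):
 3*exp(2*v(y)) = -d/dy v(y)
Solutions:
 v(y) = log(-sqrt(-1/(C1 - 3*y))) - log(2)/2
 v(y) = log(-1/(C1 - 3*y))/2 - log(2)/2


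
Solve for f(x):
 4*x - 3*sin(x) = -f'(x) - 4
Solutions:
 f(x) = C1 - 2*x^2 - 4*x - 3*cos(x)


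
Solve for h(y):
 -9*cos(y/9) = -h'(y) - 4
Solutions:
 h(y) = C1 - 4*y + 81*sin(y/9)


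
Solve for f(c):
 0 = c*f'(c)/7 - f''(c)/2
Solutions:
 f(c) = C1 + C2*erfi(sqrt(7)*c/7)


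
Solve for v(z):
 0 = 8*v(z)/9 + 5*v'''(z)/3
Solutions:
 v(z) = C3*exp(-2*15^(2/3)*z/15) + (C1*sin(3^(1/6)*5^(2/3)*z/5) + C2*cos(3^(1/6)*5^(2/3)*z/5))*exp(15^(2/3)*z/15)


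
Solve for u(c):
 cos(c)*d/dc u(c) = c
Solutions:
 u(c) = C1 + Integral(c/cos(c), c)


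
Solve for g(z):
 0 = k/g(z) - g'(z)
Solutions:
 g(z) = -sqrt(C1 + 2*k*z)
 g(z) = sqrt(C1 + 2*k*z)


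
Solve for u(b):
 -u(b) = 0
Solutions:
 u(b) = 0


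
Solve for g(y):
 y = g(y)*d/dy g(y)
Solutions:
 g(y) = -sqrt(C1 + y^2)
 g(y) = sqrt(C1 + y^2)


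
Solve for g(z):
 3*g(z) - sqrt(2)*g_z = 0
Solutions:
 g(z) = C1*exp(3*sqrt(2)*z/2)


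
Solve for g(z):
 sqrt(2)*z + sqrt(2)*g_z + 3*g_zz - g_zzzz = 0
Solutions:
 g(z) = C1 + C2*exp(-sqrt(2)*z) + C3*exp(z*(sqrt(2) + sqrt(6))/2) + C4*exp(z*(-sqrt(6) + sqrt(2))/2) - z^2/2 + 3*sqrt(2)*z/2


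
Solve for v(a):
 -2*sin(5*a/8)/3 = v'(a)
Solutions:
 v(a) = C1 + 16*cos(5*a/8)/15


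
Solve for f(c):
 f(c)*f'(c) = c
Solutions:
 f(c) = -sqrt(C1 + c^2)
 f(c) = sqrt(C1 + c^2)


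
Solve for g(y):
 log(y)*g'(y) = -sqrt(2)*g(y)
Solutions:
 g(y) = C1*exp(-sqrt(2)*li(y))


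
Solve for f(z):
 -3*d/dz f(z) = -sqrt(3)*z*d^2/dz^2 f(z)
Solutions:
 f(z) = C1 + C2*z^(1 + sqrt(3))


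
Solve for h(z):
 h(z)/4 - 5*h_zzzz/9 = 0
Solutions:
 h(z) = C1*exp(-5^(3/4)*sqrt(6)*z/10) + C2*exp(5^(3/4)*sqrt(6)*z/10) + C3*sin(5^(3/4)*sqrt(6)*z/10) + C4*cos(5^(3/4)*sqrt(6)*z/10)


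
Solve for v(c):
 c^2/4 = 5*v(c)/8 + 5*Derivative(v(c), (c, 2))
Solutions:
 v(c) = C1*sin(sqrt(2)*c/4) + C2*cos(sqrt(2)*c/4) + 2*c^2/5 - 32/5


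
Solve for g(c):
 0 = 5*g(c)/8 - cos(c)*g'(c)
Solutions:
 g(c) = C1*(sin(c) + 1)^(5/16)/(sin(c) - 1)^(5/16)


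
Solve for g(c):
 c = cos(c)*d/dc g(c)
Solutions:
 g(c) = C1 + Integral(c/cos(c), c)


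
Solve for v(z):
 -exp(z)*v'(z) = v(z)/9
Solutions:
 v(z) = C1*exp(exp(-z)/9)


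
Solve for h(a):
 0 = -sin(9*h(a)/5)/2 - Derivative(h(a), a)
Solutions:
 a/2 + 5*log(cos(9*h(a)/5) - 1)/18 - 5*log(cos(9*h(a)/5) + 1)/18 = C1


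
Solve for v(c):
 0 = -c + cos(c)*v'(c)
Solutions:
 v(c) = C1 + Integral(c/cos(c), c)


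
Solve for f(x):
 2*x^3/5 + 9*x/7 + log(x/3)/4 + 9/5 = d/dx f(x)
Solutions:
 f(x) = C1 + x^4/10 + 9*x^2/14 + x*log(x)/4 - x*log(3)/4 + 31*x/20


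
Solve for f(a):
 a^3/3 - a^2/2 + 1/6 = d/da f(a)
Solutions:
 f(a) = C1 + a^4/12 - a^3/6 + a/6


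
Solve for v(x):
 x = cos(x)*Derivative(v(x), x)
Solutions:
 v(x) = C1 + Integral(x/cos(x), x)


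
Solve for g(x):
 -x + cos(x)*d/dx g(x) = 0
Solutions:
 g(x) = C1 + Integral(x/cos(x), x)


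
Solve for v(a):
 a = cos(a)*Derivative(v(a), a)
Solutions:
 v(a) = C1 + Integral(a/cos(a), a)


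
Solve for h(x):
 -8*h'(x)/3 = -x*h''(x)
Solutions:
 h(x) = C1 + C2*x^(11/3)


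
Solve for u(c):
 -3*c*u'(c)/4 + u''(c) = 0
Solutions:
 u(c) = C1 + C2*erfi(sqrt(6)*c/4)


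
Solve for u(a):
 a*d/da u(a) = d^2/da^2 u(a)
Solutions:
 u(a) = C1 + C2*erfi(sqrt(2)*a/2)


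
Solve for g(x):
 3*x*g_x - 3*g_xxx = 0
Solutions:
 g(x) = C1 + Integral(C2*airyai(x) + C3*airybi(x), x)


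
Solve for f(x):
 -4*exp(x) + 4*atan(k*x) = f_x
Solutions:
 f(x) = C1 + 4*Piecewise((x*atan(k*x) - log(k^2*x^2 + 1)/(2*k), Ne(k, 0)), (0, True)) - 4*exp(x)


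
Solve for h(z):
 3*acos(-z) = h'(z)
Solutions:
 h(z) = C1 + 3*z*acos(-z) + 3*sqrt(1 - z^2)


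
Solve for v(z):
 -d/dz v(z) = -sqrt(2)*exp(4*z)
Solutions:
 v(z) = C1 + sqrt(2)*exp(4*z)/4


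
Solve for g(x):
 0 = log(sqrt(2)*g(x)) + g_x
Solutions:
 2*Integral(1/(2*log(_y) + log(2)), (_y, g(x))) = C1 - x


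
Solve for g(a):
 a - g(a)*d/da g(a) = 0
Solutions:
 g(a) = -sqrt(C1 + a^2)
 g(a) = sqrt(C1 + a^2)


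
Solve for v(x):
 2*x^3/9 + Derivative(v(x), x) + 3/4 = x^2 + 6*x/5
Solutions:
 v(x) = C1 - x^4/18 + x^3/3 + 3*x^2/5 - 3*x/4


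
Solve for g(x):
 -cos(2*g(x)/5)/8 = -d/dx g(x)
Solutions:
 -x/8 - 5*log(sin(2*g(x)/5) - 1)/4 + 5*log(sin(2*g(x)/5) + 1)/4 = C1


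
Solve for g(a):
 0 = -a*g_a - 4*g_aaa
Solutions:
 g(a) = C1 + Integral(C2*airyai(-2^(1/3)*a/2) + C3*airybi(-2^(1/3)*a/2), a)


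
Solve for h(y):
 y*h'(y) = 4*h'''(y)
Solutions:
 h(y) = C1 + Integral(C2*airyai(2^(1/3)*y/2) + C3*airybi(2^(1/3)*y/2), y)


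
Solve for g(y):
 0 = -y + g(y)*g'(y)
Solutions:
 g(y) = -sqrt(C1 + y^2)
 g(y) = sqrt(C1 + y^2)


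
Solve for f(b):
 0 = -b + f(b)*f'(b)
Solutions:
 f(b) = -sqrt(C1 + b^2)
 f(b) = sqrt(C1 + b^2)


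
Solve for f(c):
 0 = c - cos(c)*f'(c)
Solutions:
 f(c) = C1 + Integral(c/cos(c), c)


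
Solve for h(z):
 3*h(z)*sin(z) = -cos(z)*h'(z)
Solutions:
 h(z) = C1*cos(z)^3


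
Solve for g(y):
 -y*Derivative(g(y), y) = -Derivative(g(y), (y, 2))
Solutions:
 g(y) = C1 + C2*erfi(sqrt(2)*y/2)


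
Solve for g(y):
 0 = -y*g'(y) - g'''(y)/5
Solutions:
 g(y) = C1 + Integral(C2*airyai(-5^(1/3)*y) + C3*airybi(-5^(1/3)*y), y)


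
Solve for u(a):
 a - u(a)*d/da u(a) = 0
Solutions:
 u(a) = -sqrt(C1 + a^2)
 u(a) = sqrt(C1 + a^2)


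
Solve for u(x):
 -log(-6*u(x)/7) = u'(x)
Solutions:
 Integral(1/(log(-_y) - log(7) + log(6)), (_y, u(x))) = C1 - x


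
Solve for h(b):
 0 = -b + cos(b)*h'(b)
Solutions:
 h(b) = C1 + Integral(b/cos(b), b)


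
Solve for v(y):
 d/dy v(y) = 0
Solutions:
 v(y) = C1


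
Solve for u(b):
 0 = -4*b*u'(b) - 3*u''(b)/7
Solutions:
 u(b) = C1 + C2*erf(sqrt(42)*b/3)


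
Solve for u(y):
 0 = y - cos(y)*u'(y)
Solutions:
 u(y) = C1 + Integral(y/cos(y), y)


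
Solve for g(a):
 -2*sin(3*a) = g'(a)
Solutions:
 g(a) = C1 + 2*cos(3*a)/3


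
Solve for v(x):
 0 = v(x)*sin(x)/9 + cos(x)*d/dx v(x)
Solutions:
 v(x) = C1*cos(x)^(1/9)


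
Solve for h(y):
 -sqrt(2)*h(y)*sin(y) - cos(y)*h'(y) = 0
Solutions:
 h(y) = C1*cos(y)^(sqrt(2))


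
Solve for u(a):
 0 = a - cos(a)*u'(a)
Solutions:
 u(a) = C1 + Integral(a/cos(a), a)


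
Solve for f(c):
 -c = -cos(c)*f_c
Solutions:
 f(c) = C1 + Integral(c/cos(c), c)


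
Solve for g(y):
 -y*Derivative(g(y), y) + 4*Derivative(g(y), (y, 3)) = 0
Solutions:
 g(y) = C1 + Integral(C2*airyai(2^(1/3)*y/2) + C3*airybi(2^(1/3)*y/2), y)


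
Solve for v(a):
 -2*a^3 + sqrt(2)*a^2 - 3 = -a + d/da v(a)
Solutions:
 v(a) = C1 - a^4/2 + sqrt(2)*a^3/3 + a^2/2 - 3*a


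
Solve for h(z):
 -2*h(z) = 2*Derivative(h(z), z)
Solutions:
 h(z) = C1*exp(-z)


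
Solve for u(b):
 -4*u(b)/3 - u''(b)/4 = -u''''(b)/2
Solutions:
 u(b) = C1*exp(-sqrt(3)*b*sqrt(3 + sqrt(393))/6) + C2*exp(sqrt(3)*b*sqrt(3 + sqrt(393))/6) + C3*sin(sqrt(3)*b*sqrt(-3 + sqrt(393))/6) + C4*cos(sqrt(3)*b*sqrt(-3 + sqrt(393))/6)


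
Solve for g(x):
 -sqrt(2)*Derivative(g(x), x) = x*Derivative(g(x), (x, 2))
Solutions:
 g(x) = C1 + C2*x^(1 - sqrt(2))


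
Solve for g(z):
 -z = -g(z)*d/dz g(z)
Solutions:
 g(z) = -sqrt(C1 + z^2)
 g(z) = sqrt(C1 + z^2)


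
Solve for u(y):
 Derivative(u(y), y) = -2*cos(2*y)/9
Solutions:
 u(y) = C1 - sin(2*y)/9


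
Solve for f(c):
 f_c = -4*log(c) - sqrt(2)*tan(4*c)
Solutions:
 f(c) = C1 - 4*c*log(c) + 4*c + sqrt(2)*log(cos(4*c))/4


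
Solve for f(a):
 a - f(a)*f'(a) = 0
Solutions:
 f(a) = -sqrt(C1 + a^2)
 f(a) = sqrt(C1 + a^2)


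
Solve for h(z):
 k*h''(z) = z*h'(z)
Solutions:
 h(z) = C1 + C2*erf(sqrt(2)*z*sqrt(-1/k)/2)/sqrt(-1/k)


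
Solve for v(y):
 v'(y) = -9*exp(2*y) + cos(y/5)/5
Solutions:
 v(y) = C1 - 9*exp(2*y)/2 + sin(y/5)


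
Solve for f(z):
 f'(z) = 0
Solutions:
 f(z) = C1


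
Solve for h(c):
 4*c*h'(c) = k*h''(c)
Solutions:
 h(c) = C1 + C2*erf(sqrt(2)*c*sqrt(-1/k))/sqrt(-1/k)


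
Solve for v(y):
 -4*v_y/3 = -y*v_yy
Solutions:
 v(y) = C1 + C2*y^(7/3)


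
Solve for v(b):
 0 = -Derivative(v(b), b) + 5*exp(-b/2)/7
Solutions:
 v(b) = C1 - 10*exp(-b/2)/7


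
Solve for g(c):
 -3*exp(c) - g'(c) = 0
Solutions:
 g(c) = C1 - 3*exp(c)


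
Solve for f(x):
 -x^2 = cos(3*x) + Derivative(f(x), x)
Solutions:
 f(x) = C1 - x^3/3 - sin(3*x)/3


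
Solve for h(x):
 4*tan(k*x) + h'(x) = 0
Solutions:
 h(x) = C1 - 4*Piecewise((-log(cos(k*x))/k, Ne(k, 0)), (0, True))


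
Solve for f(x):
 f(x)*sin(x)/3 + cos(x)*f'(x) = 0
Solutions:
 f(x) = C1*cos(x)^(1/3)


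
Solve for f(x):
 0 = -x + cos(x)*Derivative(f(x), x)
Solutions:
 f(x) = C1 + Integral(x/cos(x), x)


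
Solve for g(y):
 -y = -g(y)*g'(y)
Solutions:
 g(y) = -sqrt(C1 + y^2)
 g(y) = sqrt(C1 + y^2)


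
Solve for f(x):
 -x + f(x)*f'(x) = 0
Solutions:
 f(x) = -sqrt(C1 + x^2)
 f(x) = sqrt(C1 + x^2)


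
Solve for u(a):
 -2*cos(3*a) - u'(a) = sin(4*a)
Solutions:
 u(a) = C1 - 2*sin(3*a)/3 + cos(4*a)/4


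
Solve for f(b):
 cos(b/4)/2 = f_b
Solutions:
 f(b) = C1 + 2*sin(b/4)


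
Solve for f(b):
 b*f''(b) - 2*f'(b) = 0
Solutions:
 f(b) = C1 + C2*b^3


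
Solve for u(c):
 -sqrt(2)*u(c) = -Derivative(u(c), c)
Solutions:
 u(c) = C1*exp(sqrt(2)*c)


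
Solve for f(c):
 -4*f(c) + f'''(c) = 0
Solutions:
 f(c) = C3*exp(2^(2/3)*c) + (C1*sin(2^(2/3)*sqrt(3)*c/2) + C2*cos(2^(2/3)*sqrt(3)*c/2))*exp(-2^(2/3)*c/2)


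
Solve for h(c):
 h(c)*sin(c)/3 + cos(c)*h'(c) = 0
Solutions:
 h(c) = C1*cos(c)^(1/3)


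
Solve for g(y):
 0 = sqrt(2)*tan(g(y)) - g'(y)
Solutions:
 g(y) = pi - asin(C1*exp(sqrt(2)*y))
 g(y) = asin(C1*exp(sqrt(2)*y))


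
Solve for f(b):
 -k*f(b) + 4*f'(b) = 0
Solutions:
 f(b) = C1*exp(b*k/4)


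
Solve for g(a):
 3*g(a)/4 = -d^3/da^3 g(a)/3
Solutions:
 g(a) = C3*exp(-2^(1/3)*3^(2/3)*a/2) + (C1*sin(3*2^(1/3)*3^(1/6)*a/4) + C2*cos(3*2^(1/3)*3^(1/6)*a/4))*exp(2^(1/3)*3^(2/3)*a/4)


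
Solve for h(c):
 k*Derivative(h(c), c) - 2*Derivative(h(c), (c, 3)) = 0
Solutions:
 h(c) = C1 + C2*exp(-sqrt(2)*c*sqrt(k)/2) + C3*exp(sqrt(2)*c*sqrt(k)/2)


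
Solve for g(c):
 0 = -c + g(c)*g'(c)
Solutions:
 g(c) = -sqrt(C1 + c^2)
 g(c) = sqrt(C1 + c^2)


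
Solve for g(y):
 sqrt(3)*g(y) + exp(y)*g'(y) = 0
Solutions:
 g(y) = C1*exp(sqrt(3)*exp(-y))


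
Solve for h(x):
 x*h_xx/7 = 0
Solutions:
 h(x) = C1 + C2*x


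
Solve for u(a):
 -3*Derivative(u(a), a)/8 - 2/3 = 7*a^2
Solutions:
 u(a) = C1 - 56*a^3/9 - 16*a/9


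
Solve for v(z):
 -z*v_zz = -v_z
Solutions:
 v(z) = C1 + C2*z^2


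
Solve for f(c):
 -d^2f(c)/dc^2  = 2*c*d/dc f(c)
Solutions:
 f(c) = C1 + C2*erf(c)


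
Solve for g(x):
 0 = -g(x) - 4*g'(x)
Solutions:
 g(x) = C1*exp(-x/4)


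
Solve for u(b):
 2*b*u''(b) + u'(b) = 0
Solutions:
 u(b) = C1 + C2*sqrt(b)


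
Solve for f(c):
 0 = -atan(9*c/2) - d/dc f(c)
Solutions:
 f(c) = C1 - c*atan(9*c/2) + log(81*c^2 + 4)/9


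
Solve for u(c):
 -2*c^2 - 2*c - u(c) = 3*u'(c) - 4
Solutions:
 u(c) = C1*exp(-c/3) - 2*c^2 + 10*c - 26


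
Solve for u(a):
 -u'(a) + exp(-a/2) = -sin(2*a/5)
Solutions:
 u(a) = C1 - 5*cos(2*a/5)/2 - 2*exp(-a/2)


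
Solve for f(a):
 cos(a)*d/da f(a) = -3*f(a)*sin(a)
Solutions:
 f(a) = C1*cos(a)^3


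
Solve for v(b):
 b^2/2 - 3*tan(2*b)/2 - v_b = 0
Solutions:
 v(b) = C1 + b^3/6 + 3*log(cos(2*b))/4


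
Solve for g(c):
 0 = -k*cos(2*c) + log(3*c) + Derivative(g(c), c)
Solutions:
 g(c) = C1 - c*log(c) - c*log(3) + c + k*sin(2*c)/2


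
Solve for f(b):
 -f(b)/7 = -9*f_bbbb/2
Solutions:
 f(b) = C1*exp(-2^(1/4)*sqrt(3)*7^(3/4)*b/21) + C2*exp(2^(1/4)*sqrt(3)*7^(3/4)*b/21) + C3*sin(2^(1/4)*sqrt(3)*7^(3/4)*b/21) + C4*cos(2^(1/4)*sqrt(3)*7^(3/4)*b/21)


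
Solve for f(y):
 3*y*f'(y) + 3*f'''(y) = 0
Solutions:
 f(y) = C1 + Integral(C2*airyai(-y) + C3*airybi(-y), y)


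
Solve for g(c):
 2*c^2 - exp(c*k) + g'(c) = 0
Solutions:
 g(c) = C1 - 2*c^3/3 + exp(c*k)/k


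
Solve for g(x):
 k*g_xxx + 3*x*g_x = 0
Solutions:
 g(x) = C1 + Integral(C2*airyai(3^(1/3)*x*(-1/k)^(1/3)) + C3*airybi(3^(1/3)*x*(-1/k)^(1/3)), x)


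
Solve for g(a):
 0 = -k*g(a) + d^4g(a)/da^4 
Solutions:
 g(a) = C1*exp(-a*k^(1/4)) + C2*exp(a*k^(1/4)) + C3*exp(-I*a*k^(1/4)) + C4*exp(I*a*k^(1/4))


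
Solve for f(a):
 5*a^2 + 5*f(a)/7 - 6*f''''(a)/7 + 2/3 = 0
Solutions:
 f(a) = C1*exp(-5^(1/4)*6^(3/4)*a/6) + C2*exp(5^(1/4)*6^(3/4)*a/6) + C3*sin(5^(1/4)*6^(3/4)*a/6) + C4*cos(5^(1/4)*6^(3/4)*a/6) - 7*a^2 - 14/15


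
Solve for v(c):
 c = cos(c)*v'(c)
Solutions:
 v(c) = C1 + Integral(c/cos(c), c)


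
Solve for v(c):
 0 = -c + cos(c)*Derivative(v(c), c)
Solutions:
 v(c) = C1 + Integral(c/cos(c), c)


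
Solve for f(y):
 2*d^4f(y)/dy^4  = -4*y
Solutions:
 f(y) = C1 + C2*y + C3*y^2 + C4*y^3 - y^5/60


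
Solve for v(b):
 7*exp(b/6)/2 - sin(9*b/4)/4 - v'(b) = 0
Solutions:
 v(b) = C1 + 21*exp(b/6) + cos(9*b/4)/9


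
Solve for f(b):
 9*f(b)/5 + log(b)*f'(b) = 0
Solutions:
 f(b) = C1*exp(-9*li(b)/5)


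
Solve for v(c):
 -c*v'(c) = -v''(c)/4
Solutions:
 v(c) = C1 + C2*erfi(sqrt(2)*c)


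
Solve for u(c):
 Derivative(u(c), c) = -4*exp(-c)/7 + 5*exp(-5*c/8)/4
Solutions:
 u(c) = C1 + 4*exp(-c)/7 - 2*exp(-5*c/8)


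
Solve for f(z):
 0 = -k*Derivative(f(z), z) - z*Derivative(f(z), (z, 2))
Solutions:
 f(z) = C1 + z^(1 - re(k))*(C2*sin(log(z)*Abs(im(k))) + C3*cos(log(z)*im(k)))


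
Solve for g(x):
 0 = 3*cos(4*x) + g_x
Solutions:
 g(x) = C1 - 3*sin(4*x)/4


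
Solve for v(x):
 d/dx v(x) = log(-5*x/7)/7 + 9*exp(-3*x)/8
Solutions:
 v(x) = C1 + x*log(-x)/7 + x*(-log(7) - 1 + log(5))/7 - 3*exp(-3*x)/8


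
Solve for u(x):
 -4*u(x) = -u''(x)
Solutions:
 u(x) = C1*exp(-2*x) + C2*exp(2*x)


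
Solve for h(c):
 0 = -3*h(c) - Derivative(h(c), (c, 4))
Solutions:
 h(c) = (C1*sin(sqrt(2)*3^(1/4)*c/2) + C2*cos(sqrt(2)*3^(1/4)*c/2))*exp(-sqrt(2)*3^(1/4)*c/2) + (C3*sin(sqrt(2)*3^(1/4)*c/2) + C4*cos(sqrt(2)*3^(1/4)*c/2))*exp(sqrt(2)*3^(1/4)*c/2)


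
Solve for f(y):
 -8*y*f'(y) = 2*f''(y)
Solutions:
 f(y) = C1 + C2*erf(sqrt(2)*y)


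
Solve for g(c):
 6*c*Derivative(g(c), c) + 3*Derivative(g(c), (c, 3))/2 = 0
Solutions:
 g(c) = C1 + Integral(C2*airyai(-2^(2/3)*c) + C3*airybi(-2^(2/3)*c), c)


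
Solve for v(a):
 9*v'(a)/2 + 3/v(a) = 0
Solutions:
 v(a) = -sqrt(C1 - 12*a)/3
 v(a) = sqrt(C1 - 12*a)/3


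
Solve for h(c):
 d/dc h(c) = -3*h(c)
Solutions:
 h(c) = C1*exp(-3*c)


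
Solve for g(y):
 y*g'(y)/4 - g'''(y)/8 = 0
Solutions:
 g(y) = C1 + Integral(C2*airyai(2^(1/3)*y) + C3*airybi(2^(1/3)*y), y)


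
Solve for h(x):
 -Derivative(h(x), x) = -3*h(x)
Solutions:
 h(x) = C1*exp(3*x)


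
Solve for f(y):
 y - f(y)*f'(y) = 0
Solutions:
 f(y) = -sqrt(C1 + y^2)
 f(y) = sqrt(C1 + y^2)


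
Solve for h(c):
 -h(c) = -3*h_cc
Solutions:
 h(c) = C1*exp(-sqrt(3)*c/3) + C2*exp(sqrt(3)*c/3)


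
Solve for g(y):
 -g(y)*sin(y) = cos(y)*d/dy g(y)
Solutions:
 g(y) = C1*cos(y)


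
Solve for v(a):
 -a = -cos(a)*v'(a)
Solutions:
 v(a) = C1 + Integral(a/cos(a), a)


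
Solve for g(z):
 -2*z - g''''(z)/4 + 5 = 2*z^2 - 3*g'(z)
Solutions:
 g(z) = C1 + C4*exp(12^(1/3)*z) + 2*z^3/9 + z^2/3 - 5*z/3 + (C2*sin(2^(2/3)*3^(5/6)*z/2) + C3*cos(2^(2/3)*3^(5/6)*z/2))*exp(-12^(1/3)*z/2)


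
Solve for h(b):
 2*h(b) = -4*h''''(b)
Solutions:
 h(b) = (C1*sin(2^(1/4)*b/2) + C2*cos(2^(1/4)*b/2))*exp(-2^(1/4)*b/2) + (C3*sin(2^(1/4)*b/2) + C4*cos(2^(1/4)*b/2))*exp(2^(1/4)*b/2)


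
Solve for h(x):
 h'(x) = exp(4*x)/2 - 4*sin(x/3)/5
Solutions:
 h(x) = C1 + exp(4*x)/8 + 12*cos(x/3)/5


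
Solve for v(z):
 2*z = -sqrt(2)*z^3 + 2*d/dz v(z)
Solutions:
 v(z) = C1 + sqrt(2)*z^4/8 + z^2/2


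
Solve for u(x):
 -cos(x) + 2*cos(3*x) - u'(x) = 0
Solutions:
 u(x) = C1 - sin(x) + 2*sin(3*x)/3


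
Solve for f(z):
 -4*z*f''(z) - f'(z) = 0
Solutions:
 f(z) = C1 + C2*z^(3/4)


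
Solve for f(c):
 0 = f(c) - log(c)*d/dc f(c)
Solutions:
 f(c) = C1*exp(li(c))


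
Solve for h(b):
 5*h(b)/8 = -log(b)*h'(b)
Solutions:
 h(b) = C1*exp(-5*li(b)/8)


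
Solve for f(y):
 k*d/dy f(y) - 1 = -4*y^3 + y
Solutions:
 f(y) = C1 - y^4/k + y^2/(2*k) + y/k


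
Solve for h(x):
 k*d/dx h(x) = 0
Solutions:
 h(x) = C1


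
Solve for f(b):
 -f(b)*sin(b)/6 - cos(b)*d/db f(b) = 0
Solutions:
 f(b) = C1*cos(b)^(1/6)


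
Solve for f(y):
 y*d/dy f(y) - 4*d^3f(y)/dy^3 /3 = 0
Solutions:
 f(y) = C1 + Integral(C2*airyai(6^(1/3)*y/2) + C3*airybi(6^(1/3)*y/2), y)


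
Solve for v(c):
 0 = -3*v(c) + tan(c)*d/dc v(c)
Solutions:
 v(c) = C1*sin(c)^3


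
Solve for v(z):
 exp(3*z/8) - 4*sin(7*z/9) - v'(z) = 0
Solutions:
 v(z) = C1 + 8*exp(3*z/8)/3 + 36*cos(7*z/9)/7


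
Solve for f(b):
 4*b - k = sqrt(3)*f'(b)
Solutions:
 f(b) = C1 + 2*sqrt(3)*b^2/3 - sqrt(3)*b*k/3


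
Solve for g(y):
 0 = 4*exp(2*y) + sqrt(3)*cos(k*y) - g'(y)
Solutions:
 g(y) = C1 + 2*exp(2*y) + sqrt(3)*sin(k*y)/k


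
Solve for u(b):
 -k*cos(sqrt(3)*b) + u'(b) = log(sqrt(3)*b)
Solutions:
 u(b) = C1 + b*log(b) - b + b*log(3)/2 + sqrt(3)*k*sin(sqrt(3)*b)/3


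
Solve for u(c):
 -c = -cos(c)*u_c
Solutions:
 u(c) = C1 + Integral(c/cos(c), c)


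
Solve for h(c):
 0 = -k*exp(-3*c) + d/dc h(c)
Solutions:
 h(c) = C1 - k*exp(-3*c)/3


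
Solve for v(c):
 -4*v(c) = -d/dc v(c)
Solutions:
 v(c) = C1*exp(4*c)


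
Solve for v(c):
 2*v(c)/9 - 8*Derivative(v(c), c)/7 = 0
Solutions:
 v(c) = C1*exp(7*c/36)


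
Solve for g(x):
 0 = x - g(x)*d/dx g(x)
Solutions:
 g(x) = -sqrt(C1 + x^2)
 g(x) = sqrt(C1 + x^2)


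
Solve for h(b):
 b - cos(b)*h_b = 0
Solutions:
 h(b) = C1 + Integral(b/cos(b), b)


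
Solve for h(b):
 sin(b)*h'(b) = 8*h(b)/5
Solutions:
 h(b) = C1*(cos(b) - 1)^(4/5)/(cos(b) + 1)^(4/5)


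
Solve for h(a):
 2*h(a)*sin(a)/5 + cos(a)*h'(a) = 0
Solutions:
 h(a) = C1*cos(a)^(2/5)


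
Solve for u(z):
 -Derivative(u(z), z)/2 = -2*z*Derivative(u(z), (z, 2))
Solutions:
 u(z) = C1 + C2*z^(5/4)


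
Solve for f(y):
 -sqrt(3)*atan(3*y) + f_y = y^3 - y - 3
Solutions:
 f(y) = C1 + y^4/4 - y^2/2 - 3*y + sqrt(3)*(y*atan(3*y) - log(9*y^2 + 1)/6)


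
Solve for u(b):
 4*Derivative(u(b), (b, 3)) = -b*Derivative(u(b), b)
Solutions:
 u(b) = C1 + Integral(C2*airyai(-2^(1/3)*b/2) + C3*airybi(-2^(1/3)*b/2), b)


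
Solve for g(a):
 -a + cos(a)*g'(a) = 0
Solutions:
 g(a) = C1 + Integral(a/cos(a), a)


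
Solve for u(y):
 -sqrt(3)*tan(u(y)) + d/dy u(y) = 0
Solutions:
 u(y) = pi - asin(C1*exp(sqrt(3)*y))
 u(y) = asin(C1*exp(sqrt(3)*y))


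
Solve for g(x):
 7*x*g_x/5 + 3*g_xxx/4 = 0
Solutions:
 g(x) = C1 + Integral(C2*airyai(-15^(2/3)*28^(1/3)*x/15) + C3*airybi(-15^(2/3)*28^(1/3)*x/15), x)


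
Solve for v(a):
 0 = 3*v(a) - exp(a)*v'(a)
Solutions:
 v(a) = C1*exp(-3*exp(-a))


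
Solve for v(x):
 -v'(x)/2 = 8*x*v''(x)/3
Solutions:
 v(x) = C1 + C2*x^(13/16)


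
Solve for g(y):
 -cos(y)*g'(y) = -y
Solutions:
 g(y) = C1 + Integral(y/cos(y), y)


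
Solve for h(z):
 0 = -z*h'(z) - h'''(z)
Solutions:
 h(z) = C1 + Integral(C2*airyai(-z) + C3*airybi(-z), z)


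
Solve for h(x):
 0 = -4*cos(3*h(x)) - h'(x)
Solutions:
 h(x) = -asin((C1 + exp(24*x))/(C1 - exp(24*x)))/3 + pi/3
 h(x) = asin((C1 + exp(24*x))/(C1 - exp(24*x)))/3


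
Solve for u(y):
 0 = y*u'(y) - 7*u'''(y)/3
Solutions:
 u(y) = C1 + Integral(C2*airyai(3^(1/3)*7^(2/3)*y/7) + C3*airybi(3^(1/3)*7^(2/3)*y/7), y)


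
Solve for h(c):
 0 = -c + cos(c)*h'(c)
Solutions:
 h(c) = C1 + Integral(c/cos(c), c)


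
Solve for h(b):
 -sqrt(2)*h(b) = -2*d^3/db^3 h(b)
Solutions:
 h(b) = C3*exp(2^(5/6)*b/2) + (C1*sin(2^(5/6)*sqrt(3)*b/4) + C2*cos(2^(5/6)*sqrt(3)*b/4))*exp(-2^(5/6)*b/4)


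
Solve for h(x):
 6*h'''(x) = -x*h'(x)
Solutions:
 h(x) = C1 + Integral(C2*airyai(-6^(2/3)*x/6) + C3*airybi(-6^(2/3)*x/6), x)


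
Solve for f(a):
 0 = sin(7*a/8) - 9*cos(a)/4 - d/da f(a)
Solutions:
 f(a) = C1 - 9*sin(a)/4 - 8*cos(7*a/8)/7


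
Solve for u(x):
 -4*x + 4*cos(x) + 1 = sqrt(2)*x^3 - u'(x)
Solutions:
 u(x) = C1 + sqrt(2)*x^4/4 + 2*x^2 - x - 4*sin(x)


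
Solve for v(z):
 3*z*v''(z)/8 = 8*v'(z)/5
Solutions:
 v(z) = C1 + C2*z^(79/15)


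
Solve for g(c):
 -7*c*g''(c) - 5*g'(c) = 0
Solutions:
 g(c) = C1 + C2*c^(2/7)


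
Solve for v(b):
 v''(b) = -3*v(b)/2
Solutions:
 v(b) = C1*sin(sqrt(6)*b/2) + C2*cos(sqrt(6)*b/2)


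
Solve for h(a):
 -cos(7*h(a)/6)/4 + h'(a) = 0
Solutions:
 -a/4 - 3*log(sin(7*h(a)/6) - 1)/7 + 3*log(sin(7*h(a)/6) + 1)/7 = C1


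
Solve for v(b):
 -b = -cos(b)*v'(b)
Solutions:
 v(b) = C1 + Integral(b/cos(b), b)


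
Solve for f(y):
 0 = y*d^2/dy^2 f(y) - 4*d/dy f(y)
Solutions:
 f(y) = C1 + C2*y^5


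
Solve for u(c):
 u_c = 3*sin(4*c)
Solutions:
 u(c) = C1 - 3*cos(4*c)/4


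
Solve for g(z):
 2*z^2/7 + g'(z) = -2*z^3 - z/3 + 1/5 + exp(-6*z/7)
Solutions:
 g(z) = C1 - z^4/2 - 2*z^3/21 - z^2/6 + z/5 - 7*exp(-6*z/7)/6


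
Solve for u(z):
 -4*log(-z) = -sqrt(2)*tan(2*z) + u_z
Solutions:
 u(z) = C1 - 4*z*log(-z) + 4*z - sqrt(2)*log(cos(2*z))/2


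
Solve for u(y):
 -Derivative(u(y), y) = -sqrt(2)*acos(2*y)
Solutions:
 u(y) = C1 + sqrt(2)*(y*acos(2*y) - sqrt(1 - 4*y^2)/2)


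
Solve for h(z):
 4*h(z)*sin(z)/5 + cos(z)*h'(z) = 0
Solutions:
 h(z) = C1*cos(z)^(4/5)


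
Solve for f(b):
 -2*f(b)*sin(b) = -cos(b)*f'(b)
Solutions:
 f(b) = C1/cos(b)^2


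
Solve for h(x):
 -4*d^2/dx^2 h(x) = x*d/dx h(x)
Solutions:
 h(x) = C1 + C2*erf(sqrt(2)*x/4)


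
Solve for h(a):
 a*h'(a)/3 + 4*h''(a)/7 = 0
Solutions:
 h(a) = C1 + C2*erf(sqrt(42)*a/12)


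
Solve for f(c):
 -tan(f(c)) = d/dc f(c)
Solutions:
 f(c) = pi - asin(C1*exp(-c))
 f(c) = asin(C1*exp(-c))


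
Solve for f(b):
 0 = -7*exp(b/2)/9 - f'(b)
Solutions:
 f(b) = C1 - 14*exp(b/2)/9


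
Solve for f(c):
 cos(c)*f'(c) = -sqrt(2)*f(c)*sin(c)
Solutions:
 f(c) = C1*cos(c)^(sqrt(2))


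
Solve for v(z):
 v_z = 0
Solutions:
 v(z) = C1


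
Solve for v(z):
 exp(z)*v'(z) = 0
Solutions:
 v(z) = C1


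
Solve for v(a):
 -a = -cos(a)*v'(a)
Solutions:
 v(a) = C1 + Integral(a/cos(a), a)


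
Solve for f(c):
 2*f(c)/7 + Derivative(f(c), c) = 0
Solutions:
 f(c) = C1*exp(-2*c/7)


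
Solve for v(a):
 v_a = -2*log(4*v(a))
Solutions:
 Integral(1/(log(_y) + 2*log(2)), (_y, v(a)))/2 = C1 - a


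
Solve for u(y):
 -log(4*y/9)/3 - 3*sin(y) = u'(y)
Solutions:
 u(y) = C1 - y*log(y)/3 - 2*y*log(2)/3 + y/3 + 2*y*log(3)/3 + 3*cos(y)


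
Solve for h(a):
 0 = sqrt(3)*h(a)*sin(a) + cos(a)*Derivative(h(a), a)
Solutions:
 h(a) = C1*cos(a)^(sqrt(3))


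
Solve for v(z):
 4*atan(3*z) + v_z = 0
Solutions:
 v(z) = C1 - 4*z*atan(3*z) + 2*log(9*z^2 + 1)/3


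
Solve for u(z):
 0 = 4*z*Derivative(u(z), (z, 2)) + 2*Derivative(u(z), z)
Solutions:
 u(z) = C1 + C2*sqrt(z)


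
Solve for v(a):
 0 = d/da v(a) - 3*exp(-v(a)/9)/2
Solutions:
 v(a) = 9*log(C1 + a/6)


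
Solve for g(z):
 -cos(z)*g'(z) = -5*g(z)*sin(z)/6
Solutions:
 g(z) = C1/cos(z)^(5/6)


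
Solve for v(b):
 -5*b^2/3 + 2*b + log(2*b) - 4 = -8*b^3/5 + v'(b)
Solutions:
 v(b) = C1 + 2*b^4/5 - 5*b^3/9 + b^2 + b*log(b) - 5*b + b*log(2)


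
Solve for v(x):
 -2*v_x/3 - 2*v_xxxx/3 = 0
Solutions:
 v(x) = C1 + C4*exp(-x) + (C2*sin(sqrt(3)*x/2) + C3*cos(sqrt(3)*x/2))*exp(x/2)


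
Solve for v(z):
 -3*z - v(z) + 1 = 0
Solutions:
 v(z) = 1 - 3*z


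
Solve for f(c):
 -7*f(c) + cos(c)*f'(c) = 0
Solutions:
 f(c) = C1*sqrt(sin(c) + 1)*(sin(c)^3 + 3*sin(c)^2 + 3*sin(c) + 1)/(sqrt(sin(c) - 1)*(sin(c)^3 - 3*sin(c)^2 + 3*sin(c) - 1))
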